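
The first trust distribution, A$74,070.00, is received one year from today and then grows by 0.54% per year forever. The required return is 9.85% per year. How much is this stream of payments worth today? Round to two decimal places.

Periodic rate r = 0.0985 per year.
Growing perpetuity (Gordon): PV = PMT₁ / (r − g) = 74,070 / (r − 0.0054) = A$795,596.13.

A$795,596.13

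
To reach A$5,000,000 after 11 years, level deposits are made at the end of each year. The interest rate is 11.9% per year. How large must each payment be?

A$243,399.80

Level ordinary annuity; solve FV = PMT × [((1+r)^n − 1)/r] for PMT.
Periodic rate r = 0.119 per year.
With n = 11: PMT = 5,000,000 / ([((1+r)^n − 1)/r]) = A$243,399.80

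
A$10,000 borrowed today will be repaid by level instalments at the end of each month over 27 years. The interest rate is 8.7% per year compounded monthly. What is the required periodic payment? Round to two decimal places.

A$80.22

Level ordinary annuity; solve PV = PMT × [(1 − (1+r)^−n)/r] for PMT.
Periodic rate r = 0.087/12 per month; n is counted in months.
With n = 324: PMT = 10,000 / ([(1 − (1+r)^−n)/r]) = A$80.22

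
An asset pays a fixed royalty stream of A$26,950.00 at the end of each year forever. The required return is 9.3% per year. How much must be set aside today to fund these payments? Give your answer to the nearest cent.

A$289,784.95

Periodic rate r = 0.093 per year.
Level perpetuity: PV = PMT / r = 26,950 / (0.093) = A$289,784.95.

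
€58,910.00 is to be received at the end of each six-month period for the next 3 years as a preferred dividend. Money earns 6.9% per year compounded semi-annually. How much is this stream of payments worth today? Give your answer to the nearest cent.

This is an ordinary annuity: 6 payments of €58,910.00 at the end of each six-month period.
Periodic rate r = 0.069/2 per half-year; n is counted in half-years.
PV = PMT × [(1 − (1+r)^−n)/r] = 58,910 × [1 − (1+r)^−6] / r = €314,421.27

€314,421.27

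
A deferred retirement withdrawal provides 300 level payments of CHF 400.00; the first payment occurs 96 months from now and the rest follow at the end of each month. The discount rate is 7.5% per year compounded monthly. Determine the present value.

CHF 29,947.52

Ordinary annuity of 300 payments, first payment at period 96.
Periodic rate r = 0.075/12 per month; n is counted in months.
The ordinary-annuity PV formula values the stream one period before the first payment (period 95); discount that back 95 periods:
PV₀ = 400 × [1 − (1+r)^−300] / r × (1+r)^−95 = CHF 29,947.52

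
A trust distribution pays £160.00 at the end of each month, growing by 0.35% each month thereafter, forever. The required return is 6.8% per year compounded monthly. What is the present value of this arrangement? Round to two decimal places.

£73,846.15

Periodic rate r = 0.068/12 per month.
Growing perpetuity (Gordon): PV = PMT₁ / (r − g) = 160 / (r − 0.0035) = £73,846.15.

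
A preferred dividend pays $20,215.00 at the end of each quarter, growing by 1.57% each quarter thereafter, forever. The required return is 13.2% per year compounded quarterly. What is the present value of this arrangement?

$1,168,497.11

Periodic rate r = 0.132/4 per quarter.
Growing perpetuity (Gordon): PV = PMT₁ / (r − g) = 20,215 / (r − 0.0157) = $1,168,497.11.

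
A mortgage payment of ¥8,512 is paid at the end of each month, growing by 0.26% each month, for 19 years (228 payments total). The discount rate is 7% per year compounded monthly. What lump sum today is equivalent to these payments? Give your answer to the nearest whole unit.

Periodic rate r = 0.07/12 per month; n is counted in months.
Growing ordinary annuity: PV = PMT₁ × [1 − ((1+g)/(1+r))^n] / (r − g) = 8,512 × [1 − ((1+0.0026)/(1+r))^228] / (r − 0.0026) = ¥1,369,112.

¥1,369,112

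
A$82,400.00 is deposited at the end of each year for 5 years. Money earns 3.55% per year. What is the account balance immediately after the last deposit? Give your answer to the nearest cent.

This is an ordinary annuity: 5 deposits of A$82,400.00 at the end of each year.
Periodic rate r = 0.0355 per year.
FV = PMT × [((1+r)^n − 1)/r] = 82,400 × [(1+r)^5 − 1] / r = A$442,309.01

A$442,309.01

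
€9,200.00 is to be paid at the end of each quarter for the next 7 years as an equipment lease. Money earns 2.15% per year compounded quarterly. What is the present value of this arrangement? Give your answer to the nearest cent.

This is an ordinary annuity: 28 payments of €9,200.00 at the end of each quarter.
Periodic rate r = 0.0215/4 per quarter; n is counted in quarters.
PV = PMT × [(1 − (1+r)^−n)/r] = 9,200 × [1 − (1+r)^−28] / r = €238,558.97

€238,558.97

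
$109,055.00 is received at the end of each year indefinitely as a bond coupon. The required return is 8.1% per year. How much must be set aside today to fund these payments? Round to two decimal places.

$1,346,358.02

Periodic rate r = 0.081 per year.
Level perpetuity: PV = PMT / r = 109,055 / (0.081) = $1,346,358.02.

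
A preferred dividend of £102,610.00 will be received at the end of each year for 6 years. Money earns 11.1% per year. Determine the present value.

£432,847.83

This is an ordinary annuity: 6 payments of £102,610.00 at the end of each year.
Periodic rate r = 0.111 per year.
PV = PMT × [(1 − (1+r)^−n)/r] = 102,610 × [1 − (1+r)^−6] / r = £432,847.83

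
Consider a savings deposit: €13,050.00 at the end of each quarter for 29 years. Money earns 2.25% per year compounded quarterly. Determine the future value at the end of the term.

This is an ordinary annuity: 116 deposits of €13,050.00 at the end of each quarter.
Periodic rate r = 0.0225/4 per quarter; n is counted in quarters.
FV = PMT × [((1+r)^n − 1)/r] = 13,050 × [(1+r)^116 − 1] / r = €2,127,040.78

€2,127,040.78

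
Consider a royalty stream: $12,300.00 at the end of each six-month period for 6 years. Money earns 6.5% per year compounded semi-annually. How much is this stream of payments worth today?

This is an ordinary annuity: 12 payments of $12,300.00 at the end of each six-month period.
Periodic rate r = 0.065/2 per half-year; n is counted in half-years.
PV = PMT × [(1 − (1+r)^−n)/r] = 12,300 × [1 − (1+r)^−12] / r = $120,627.04

$120,627.04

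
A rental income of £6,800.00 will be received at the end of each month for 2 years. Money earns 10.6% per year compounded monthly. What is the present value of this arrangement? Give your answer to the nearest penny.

This is an ordinary annuity: 24 payments of £6,800.00 at the end of each month.
Periodic rate r = 0.106/12 per month; n is counted in months.
PV = PMT × [(1 − (1+r)^−n)/r] = 6,800 × [1 − (1+r)^−24] / r = £146,481.18

£146,481.18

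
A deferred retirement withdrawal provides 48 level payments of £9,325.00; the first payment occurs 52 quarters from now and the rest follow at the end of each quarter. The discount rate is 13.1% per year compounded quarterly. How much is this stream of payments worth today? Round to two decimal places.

Ordinary annuity of 48 payments, first payment at period 52.
Periodic rate r = 0.131/4 per quarter; n is counted in quarters.
The ordinary-annuity PV formula values the stream one period before the first payment (period 51); discount that back 51 periods:
PV₀ = 9,325 × [1 − (1+r)^−48] / r × (1+r)^−51 = £43,320.88

£43,320.88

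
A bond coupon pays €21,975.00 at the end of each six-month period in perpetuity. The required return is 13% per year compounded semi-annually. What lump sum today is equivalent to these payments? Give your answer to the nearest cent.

€338,076.92

Periodic rate r = 0.13/2 per half-year.
Level perpetuity: PV = PMT / r = 21,975 / (0.13/2) = €338,076.92.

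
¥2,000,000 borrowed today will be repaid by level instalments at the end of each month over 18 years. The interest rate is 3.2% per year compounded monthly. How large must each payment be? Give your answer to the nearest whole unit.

Level ordinary annuity; solve PV = PMT × [(1 − (1+r)^−n)/r] for PMT.
Periodic rate r = 0.032/12 per month; n is counted in months.
With n = 216: PMT = 2,000,000 / ([(1 − (1+r)^−n)/r]) = ¥12,193

¥12,193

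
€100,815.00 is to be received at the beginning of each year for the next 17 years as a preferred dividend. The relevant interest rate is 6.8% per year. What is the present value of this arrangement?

€1,065,929.23

This is an annuity due: 17 payments of €100,815.00 at the beginning of each year.
Periodic rate r = 0.068 per year.
PV = PMT × [(1 − (1+r)^−n)/r] × (1+r) = 100,815 × [1 − (1+r)^−17] / r × (1+r) = €1,065,929.23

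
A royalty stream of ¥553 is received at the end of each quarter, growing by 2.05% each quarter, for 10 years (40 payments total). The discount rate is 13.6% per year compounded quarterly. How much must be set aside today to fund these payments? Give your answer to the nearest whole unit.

¥16,748

Periodic rate r = 0.136/4 per quarter; n is counted in quarters.
Growing ordinary annuity: PV = PMT₁ × [1 − ((1+g)/(1+r))^n] / (r − g) = 553 × [1 − ((1+0.0205)/(1+r))^40] / (r − 0.0205) = ¥16,748.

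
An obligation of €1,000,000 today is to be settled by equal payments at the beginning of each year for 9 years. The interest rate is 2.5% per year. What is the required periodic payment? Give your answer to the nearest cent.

Level annuity due; solve PV = PMT × [(1 − (1+r)^−n)/r] × (1+r) for PMT.
Periodic rate r = 0.025 per year.
With n = 9: PMT = 1,000,000 / ([(1 − (1+r)^−n)/r] × (1+r)) = €122,396.97

€122,396.97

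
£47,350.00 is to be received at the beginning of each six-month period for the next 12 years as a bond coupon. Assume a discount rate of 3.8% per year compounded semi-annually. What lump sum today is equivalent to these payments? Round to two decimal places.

£923,013.17

This is an annuity due: 24 payments of £47,350.00 at the beginning of each six-month period.
Periodic rate r = 0.038/2 per half-year; n is counted in half-years.
PV = PMT × [(1 − (1+r)^−n)/r] × (1+r) = 47,350 × [1 − (1+r)^−24] / r × (1+r) = £923,013.17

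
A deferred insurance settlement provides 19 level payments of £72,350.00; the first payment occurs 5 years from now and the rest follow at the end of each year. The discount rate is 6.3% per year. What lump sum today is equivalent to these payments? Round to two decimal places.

Ordinary annuity of 19 payments, first payment at period 5.
Periodic rate r = 0.063 per year.
The ordinary-annuity PV formula values the stream one period before the first payment (period 4); discount that back 4 periods:
PV₀ = 72,350 × [1 − (1+r)^−19] / r × (1+r)^−4 = £617,695.07

£617,695.07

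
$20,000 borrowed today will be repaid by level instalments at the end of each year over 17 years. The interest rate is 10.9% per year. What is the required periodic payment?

Level ordinary annuity; solve PV = PMT × [(1 − (1+r)^−n)/r] for PMT.
Periodic rate r = 0.109 per year.
With n = 17: PMT = 20,000 / ([(1 − (1+r)^−n)/r]) = $2,633.65

$2,633.65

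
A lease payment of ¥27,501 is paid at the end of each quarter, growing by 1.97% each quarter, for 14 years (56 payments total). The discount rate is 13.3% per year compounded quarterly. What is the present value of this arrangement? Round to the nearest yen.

¥1,060,510

Periodic rate r = 0.133/4 per quarter; n is counted in quarters.
Growing ordinary annuity: PV = PMT₁ × [1 − ((1+g)/(1+r))^n] / (r − g) = 27,501 × [1 − ((1+0.0197)/(1+r))^56] / (r − 0.0197) = ¥1,060,510.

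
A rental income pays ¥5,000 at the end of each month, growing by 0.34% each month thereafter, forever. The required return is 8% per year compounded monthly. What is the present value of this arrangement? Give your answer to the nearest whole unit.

Periodic rate r = 0.08/12 per month.
Growing perpetuity (Gordon): PV = PMT₁ / (r − g) = 5,000 / (r − 0.0034) = ¥1,530,612.

¥1,530,612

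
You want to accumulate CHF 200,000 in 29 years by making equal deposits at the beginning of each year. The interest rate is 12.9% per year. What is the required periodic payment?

CHF 698.02

Level annuity due; solve FV = PMT × [((1+r)^n − 1)/r] × (1+r) for PMT.
Periodic rate r = 0.129 per year.
With n = 29: PMT = 200,000 / ([((1+r)^n − 1)/r] × (1+r)) = CHF 698.02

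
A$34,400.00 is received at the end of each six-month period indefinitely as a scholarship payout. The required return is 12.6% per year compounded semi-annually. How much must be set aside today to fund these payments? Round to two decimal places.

A$546,031.75

Periodic rate r = 0.126/2 per half-year.
Level perpetuity: PV = PMT / r = 34,400 / (0.126/2) = A$546,031.75.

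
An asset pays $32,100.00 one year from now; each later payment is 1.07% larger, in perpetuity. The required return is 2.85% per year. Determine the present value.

Periodic rate r = 0.0285 per year.
Growing perpetuity (Gordon): PV = PMT₁ / (r − g) = 32,100 / (r − 0.0107) = $1,803,370.79.

$1,803,370.79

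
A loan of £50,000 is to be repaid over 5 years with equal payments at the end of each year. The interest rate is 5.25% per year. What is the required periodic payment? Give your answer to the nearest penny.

£11,628.67

Level ordinary annuity; solve PV = PMT × [(1 − (1+r)^−n)/r] for PMT.
Periodic rate r = 0.0525 per year.
With n = 5: PMT = 50,000 / ([(1 − (1+r)^−n)/r]) = £11,628.67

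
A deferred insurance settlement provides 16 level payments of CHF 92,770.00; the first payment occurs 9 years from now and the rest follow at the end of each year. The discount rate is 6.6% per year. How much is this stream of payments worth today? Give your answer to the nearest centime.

CHF 539,784.96

Ordinary annuity of 16 payments, first payment at period 9.
Periodic rate r = 0.066 per year.
The ordinary-annuity PV formula values the stream one period before the first payment (period 8); discount that back 8 periods:
PV₀ = 92,770 × [1 − (1+r)^−16] / r × (1+r)^−8 = CHF 539,784.96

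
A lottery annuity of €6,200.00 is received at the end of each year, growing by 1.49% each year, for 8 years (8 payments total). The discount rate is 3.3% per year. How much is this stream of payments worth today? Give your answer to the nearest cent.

Periodic rate r = 0.033 per year.
Growing ordinary annuity: PV = PMT₁ × [1 − ((1+g)/(1+r))^n] / (r − g) = 6,200 × [1 − ((1+0.0149)/(1+r))^8] / (r − 0.0149) = €45,171.84.

€45,171.84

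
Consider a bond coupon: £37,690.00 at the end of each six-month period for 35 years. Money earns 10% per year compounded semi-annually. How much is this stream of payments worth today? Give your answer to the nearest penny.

£729,025.48

This is an ordinary annuity: 70 payments of £37,690.00 at the end of each six-month period.
Periodic rate r = 0.1/2 per half-year; n is counted in half-years.
PV = PMT × [(1 − (1+r)^−n)/r] = 37,690 × [1 − (1+r)^−70] / r = £729,025.48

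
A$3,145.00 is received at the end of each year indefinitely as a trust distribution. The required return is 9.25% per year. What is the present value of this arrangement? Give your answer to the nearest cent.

A$34,000.00

Periodic rate r = 0.0925 per year.
Level perpetuity: PV = PMT / r = 3,145 / (0.0925) = A$34,000.00.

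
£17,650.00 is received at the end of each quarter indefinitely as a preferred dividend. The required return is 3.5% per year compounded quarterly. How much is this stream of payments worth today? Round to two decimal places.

£2,017,142.86

Periodic rate r = 0.035/4 per quarter.
Level perpetuity: PV = PMT / r = 17,650 / (0.035/4) = £2,017,142.86.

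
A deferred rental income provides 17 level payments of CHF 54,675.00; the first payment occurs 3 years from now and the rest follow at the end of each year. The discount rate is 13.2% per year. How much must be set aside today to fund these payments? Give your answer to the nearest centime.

Ordinary annuity of 17 payments, first payment at period 3.
Periodic rate r = 0.132 per year.
The ordinary-annuity PV formula values the stream one period before the first payment (period 2); discount that back 2 periods:
PV₀ = 54,675 × [1 − (1+r)^−17] / r × (1+r)^−2 = CHF 283,961.20

CHF 283,961.20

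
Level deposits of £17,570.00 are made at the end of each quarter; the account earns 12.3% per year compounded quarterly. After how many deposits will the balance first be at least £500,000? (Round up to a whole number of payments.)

Periodic rate r = 0.123/4 per quarter; n is counted in quarters.
Ordinary annuity FV: 500,000 = 17,570 × [((1+r)^n − 1)/r].
(1+r)^n = 1 + 500,000 × r / 17,570, so n = ln(1 + 500,000·r/17,570) / ln(1+r) = 20.76.
Round up to a whole number of payments: n = 21.

21 payments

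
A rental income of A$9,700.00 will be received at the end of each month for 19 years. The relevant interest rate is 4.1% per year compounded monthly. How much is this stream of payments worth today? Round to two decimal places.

A$1,534,565.60

This is an ordinary annuity: 228 payments of A$9,700.00 at the end of each month.
Periodic rate r = 0.041/12 per month; n is counted in months.
PV = PMT × [(1 − (1+r)^−n)/r] = 9,700 × [1 − (1+r)^−228] / r = A$1,534,565.60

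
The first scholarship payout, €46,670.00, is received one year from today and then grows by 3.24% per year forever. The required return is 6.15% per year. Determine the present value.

€1,603,780.07

Periodic rate r = 0.0615 per year.
Growing perpetuity (Gordon): PV = PMT₁ / (r − g) = 46,670 / (r − 0.0324) = €1,603,780.07.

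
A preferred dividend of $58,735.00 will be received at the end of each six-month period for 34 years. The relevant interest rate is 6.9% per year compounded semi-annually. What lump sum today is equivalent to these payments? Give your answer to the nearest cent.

This is an ordinary annuity: 68 payments of $58,735.00 at the end of each six-month period.
Periodic rate r = 0.069/2 per half-year; n is counted in half-years.
PV = PMT × [(1 − (1+r)^−n)/r] = 58,735 × [1 − (1+r)^−68] / r = $1,532,872.21

$1,532,872.21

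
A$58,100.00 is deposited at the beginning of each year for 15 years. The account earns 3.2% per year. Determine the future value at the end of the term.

This is an annuity due: 15 deposits of A$58,100.00 at the beginning of each year.
Periodic rate r = 0.032 per year.
FV = PMT × [((1+r)^n − 1)/r] × (1+r) = 58,100 × [(1+r)^15 − 1] / r × (1+r) = A$1,131,668.28

A$1,131,668.28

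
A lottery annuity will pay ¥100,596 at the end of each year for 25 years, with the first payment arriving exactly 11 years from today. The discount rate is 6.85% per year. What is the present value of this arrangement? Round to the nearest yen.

Ordinary annuity of 25 payments, first payment at period 11.
Periodic rate r = 0.0685 per year.
The ordinary-annuity PV formula values the stream one period before the first payment (period 10); discount that back 10 periods:
PV₀ = 100,596 × [1 − (1+r)^−25] / r × (1+r)^−10 = ¥612,614

¥612,614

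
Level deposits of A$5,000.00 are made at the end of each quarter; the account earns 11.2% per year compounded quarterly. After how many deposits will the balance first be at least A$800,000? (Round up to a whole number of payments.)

Periodic rate r = 0.112/4 per quarter; n is counted in quarters.
Ordinary annuity FV: 800,000 = 5,000 × [((1+r)^n − 1)/r].
(1+r)^n = 1 + 800,000 × r / 5,000, so n = ln(1 + 800,000·r/5,000) / ln(1+r) = 61.60.
Round up to a whole number of payments: n = 62.

62 payments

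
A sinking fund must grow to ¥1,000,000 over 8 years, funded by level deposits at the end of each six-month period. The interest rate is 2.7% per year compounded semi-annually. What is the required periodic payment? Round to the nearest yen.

¥56,412

Level ordinary annuity; solve FV = PMT × [((1+r)^n − 1)/r] for PMT.
Periodic rate r = 0.027/2 per half-year; n is counted in half-years.
With n = 16: PMT = 1,000,000 / ([((1+r)^n − 1)/r]) = ¥56,412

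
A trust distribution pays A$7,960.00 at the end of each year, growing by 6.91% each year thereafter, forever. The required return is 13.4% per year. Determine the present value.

A$122,650.23

Periodic rate r = 0.134 per year.
Growing perpetuity (Gordon): PV = PMT₁ / (r − g) = 7,960 / (r − 0.0691) = A$122,650.23.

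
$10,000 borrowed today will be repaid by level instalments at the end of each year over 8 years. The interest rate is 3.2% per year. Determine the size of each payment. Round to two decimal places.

$1,436.61

Level ordinary annuity; solve PV = PMT × [(1 − (1+r)^−n)/r] for PMT.
Periodic rate r = 0.032 per year.
With n = 8: PMT = 10,000 / ([(1 − (1+r)^−n)/r]) = $1,436.61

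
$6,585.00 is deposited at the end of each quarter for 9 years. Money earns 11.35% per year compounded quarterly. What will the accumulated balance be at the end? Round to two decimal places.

$403,369.12

This is an ordinary annuity: 36 deposits of $6,585.00 at the end of each quarter.
Periodic rate r = 0.1135/4 per quarter; n is counted in quarters.
FV = PMT × [((1+r)^n − 1)/r] = 6,585 × [(1+r)^36 − 1] / r = $403,369.12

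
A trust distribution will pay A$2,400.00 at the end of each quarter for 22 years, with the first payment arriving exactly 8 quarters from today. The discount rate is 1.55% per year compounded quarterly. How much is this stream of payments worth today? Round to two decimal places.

A$173,894.67

Ordinary annuity of 88 payments, first payment at period 8.
Periodic rate r = 0.0155/4 per quarter; n is counted in quarters.
The ordinary-annuity PV formula values the stream one period before the first payment (period 7); discount that back 7 periods:
PV₀ = 2,400 × [1 − (1+r)^−88] / r × (1+r)^−7 = A$173,894.67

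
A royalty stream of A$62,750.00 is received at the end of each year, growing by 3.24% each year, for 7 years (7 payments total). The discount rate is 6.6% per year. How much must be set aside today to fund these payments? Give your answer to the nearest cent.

A$375,074.47

Periodic rate r = 0.066 per year.
Growing ordinary annuity: PV = PMT₁ × [1 − ((1+g)/(1+r))^n] / (r − g) = 62,750 × [1 − ((1+0.0324)/(1+r))^7] / (r − 0.0324) = A$375,074.47.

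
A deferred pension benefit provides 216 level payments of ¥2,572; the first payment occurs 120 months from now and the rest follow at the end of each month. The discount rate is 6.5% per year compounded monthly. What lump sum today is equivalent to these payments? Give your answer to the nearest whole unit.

¥171,931

Ordinary annuity of 216 payments, first payment at period 120.
Periodic rate r = 0.065/12 per month; n is counted in months.
The ordinary-annuity PV formula values the stream one period before the first payment (period 119); discount that back 119 periods:
PV₀ = 2,572 × [1 − (1+r)^−216] / r × (1+r)^−119 = ¥171,931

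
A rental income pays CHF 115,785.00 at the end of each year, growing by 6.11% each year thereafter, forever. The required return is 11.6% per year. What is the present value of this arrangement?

Periodic rate r = 0.116 per year.
Growing perpetuity (Gordon): PV = PMT₁ / (r − g) = 115,785 / (r − 0.0611) = CHF 2,109,016.39.

CHF 2,109,016.39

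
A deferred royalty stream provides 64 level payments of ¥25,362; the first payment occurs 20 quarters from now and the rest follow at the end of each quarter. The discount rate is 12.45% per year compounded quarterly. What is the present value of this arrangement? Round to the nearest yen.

Ordinary annuity of 64 payments, first payment at period 20.
Periodic rate r = 0.1245/4 per quarter; n is counted in quarters.
The ordinary-annuity PV formula values the stream one period before the first payment (period 19); discount that back 19 periods:
PV₀ = 25,362 × [1 − (1+r)^−64] / r × (1+r)^−19 = ¥391,147

¥391,147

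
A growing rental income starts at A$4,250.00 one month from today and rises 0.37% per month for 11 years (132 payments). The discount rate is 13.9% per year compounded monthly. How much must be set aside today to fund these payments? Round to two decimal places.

A$347,166.88

Periodic rate r = 0.139/12 per month; n is counted in months.
Growing ordinary annuity: PV = PMT₁ × [1 − ((1+g)/(1+r))^n] / (r − g) = 4,250 × [1 − ((1+0.0037)/(1+r))^132] / (r − 0.0037) = A$347,166.88.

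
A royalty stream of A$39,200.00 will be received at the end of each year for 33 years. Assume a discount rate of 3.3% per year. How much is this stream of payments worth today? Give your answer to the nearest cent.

This is an ordinary annuity: 33 payments of A$39,200.00 at the end of each year.
Periodic rate r = 0.033 per year.
PV = PMT × [(1 − (1+r)^−n)/r] = 39,200 × [1 − (1+r)^−33] / r = A$781,003.31

A$781,003.31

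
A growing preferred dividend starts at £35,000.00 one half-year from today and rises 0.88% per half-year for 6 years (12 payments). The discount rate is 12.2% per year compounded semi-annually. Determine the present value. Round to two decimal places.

Periodic rate r = 0.122/2 per half-year; n is counted in half-years.
Growing ordinary annuity: PV = PMT₁ × [1 − ((1+g)/(1+r))^n] / (r − g) = 35,000 × [1 − ((1+0.0088)/(1+r))^12] / (r − 0.0088) = £304,504.21.

£304,504.21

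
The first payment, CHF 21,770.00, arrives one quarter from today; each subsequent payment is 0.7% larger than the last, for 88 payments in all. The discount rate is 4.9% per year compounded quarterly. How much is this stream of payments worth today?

CHF 1,522,645.01

Periodic rate r = 0.049/4 per quarter; n is counted in quarters.
Growing ordinary annuity: PV = PMT₁ × [1 − ((1+g)/(1+r))^n] / (r − g) = 21,770 × [1 − ((1+0.007)/(1+r))^88] / (r − 0.007) = CHF 1,522,645.01.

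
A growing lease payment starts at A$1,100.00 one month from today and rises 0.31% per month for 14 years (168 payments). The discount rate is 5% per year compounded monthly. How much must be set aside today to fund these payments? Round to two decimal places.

Periodic rate r = 0.05/12 per month; n is counted in months.
Growing ordinary annuity: PV = PMT₁ × [1 − ((1+g)/(1+r))^n] / (r − g) = 1,100 × [1 − ((1+0.0031)/(1+r))^168] / (r − 0.0031) = A$168,628.80.

A$168,628.80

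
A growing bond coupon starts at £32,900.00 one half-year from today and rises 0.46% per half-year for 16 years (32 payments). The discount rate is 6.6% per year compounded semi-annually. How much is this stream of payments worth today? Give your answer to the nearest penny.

Periodic rate r = 0.066/2 per half-year; n is counted in half-years.
Growing ordinary annuity: PV = PMT₁ × [1 − ((1+g)/(1+r))^n] / (r − g) = 32,900 × [1 − ((1+0.0046)/(1+r))^32] / (r − 0.0046) = £683,718.35.

£683,718.35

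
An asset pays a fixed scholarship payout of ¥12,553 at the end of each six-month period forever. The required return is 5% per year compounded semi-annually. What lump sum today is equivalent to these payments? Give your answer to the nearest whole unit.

¥502,120

Periodic rate r = 0.05/2 per half-year.
Level perpetuity: PV = PMT / r = 12,553 / (0.05/2) = ¥502,120.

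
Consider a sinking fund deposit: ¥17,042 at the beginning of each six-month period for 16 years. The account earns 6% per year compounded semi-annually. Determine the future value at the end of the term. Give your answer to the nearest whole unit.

This is an annuity due: 32 deposits of ¥17,042 at the beginning of each six-month period.
Periodic rate r = 0.06/2 per half-year; n is counted in half-years.
FV = PMT × [((1+r)^n − 1)/r] × (1+r) = 17,042 × [(1+r)^32 − 1] / r × (1+r) = ¥921,595

¥921,595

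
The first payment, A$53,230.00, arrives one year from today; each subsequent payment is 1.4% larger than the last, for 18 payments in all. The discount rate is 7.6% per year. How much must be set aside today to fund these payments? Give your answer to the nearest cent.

A$563,544.95

Periodic rate r = 0.076 per year.
Growing ordinary annuity: PV = PMT₁ × [1 − ((1+g)/(1+r))^n] / (r − g) = 53,230 × [1 − ((1+0.014)/(1+r))^18] / (r − 0.014) = A$563,544.95.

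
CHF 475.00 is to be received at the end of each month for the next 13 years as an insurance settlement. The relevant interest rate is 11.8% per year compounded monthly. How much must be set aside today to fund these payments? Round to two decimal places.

CHF 37,808.71

This is an ordinary annuity: 156 payments of CHF 475.00 at the end of each month.
Periodic rate r = 0.118/12 per month; n is counted in months.
PV = PMT × [(1 − (1+r)^−n)/r] = 475 × [1 − (1+r)^−156] / r = CHF 37,808.71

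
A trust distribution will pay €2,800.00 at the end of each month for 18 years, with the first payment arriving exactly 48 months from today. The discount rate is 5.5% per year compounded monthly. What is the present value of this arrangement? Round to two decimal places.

Ordinary annuity of 216 payments, first payment at period 48.
Periodic rate r = 0.055/12 per month; n is counted in months.
The ordinary-annuity PV formula values the stream one period before the first payment (period 47); discount that back 47 periods:
PV₀ = 2,800 × [1 − (1+r)^−216] / r × (1+r)^−47 = €309,247.70

€309,247.70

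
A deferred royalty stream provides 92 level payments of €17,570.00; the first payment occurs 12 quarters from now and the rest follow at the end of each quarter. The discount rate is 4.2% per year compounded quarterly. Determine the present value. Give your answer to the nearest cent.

Ordinary annuity of 92 payments, first payment at period 12.
Periodic rate r = 0.042/4 per quarter; n is counted in quarters.
The ordinary-annuity PV formula values the stream one period before the first payment (period 11); discount that back 11 periods:
PV₀ = 17,570 × [1 − (1+r)^−92] / r × (1+r)^−11 = €921,091.99

€921,091.99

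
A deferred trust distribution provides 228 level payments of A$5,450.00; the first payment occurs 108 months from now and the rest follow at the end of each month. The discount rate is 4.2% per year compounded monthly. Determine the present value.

A$588,376.33

Ordinary annuity of 228 payments, first payment at period 108.
Periodic rate r = 0.042/12 per month; n is counted in months.
The ordinary-annuity PV formula values the stream one period before the first payment (period 107); discount that back 107 periods:
PV₀ = 5,450 × [1 − (1+r)^−228] / r × (1+r)^−107 = A$588,376.33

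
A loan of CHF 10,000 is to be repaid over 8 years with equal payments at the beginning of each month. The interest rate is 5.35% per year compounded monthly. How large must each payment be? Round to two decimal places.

Level annuity due; solve PV = PMT × [(1 − (1+r)^−n)/r] × (1+r) for PMT.
Periodic rate r = 0.0535/12 per month; n is counted in months.
With n = 96: PMT = 10,000 / ([(1 − (1+r)^−n)/r] × (1+r)) = CHF 127.70

CHF 127.70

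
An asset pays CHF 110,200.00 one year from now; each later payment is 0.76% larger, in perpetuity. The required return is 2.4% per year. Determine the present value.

CHF 6,719,512.20

Periodic rate r = 0.024 per year.
Growing perpetuity (Gordon): PV = PMT₁ / (r − g) = 110,200 / (r − 0.0076) = CHF 6,719,512.20.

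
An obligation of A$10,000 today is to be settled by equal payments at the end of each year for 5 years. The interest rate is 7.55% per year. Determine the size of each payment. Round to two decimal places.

Level ordinary annuity; solve PV = PMT × [(1 − (1+r)^−n)/r] for PMT.
Periodic rate r = 0.0755 per year.
With n = 5: PMT = 10,000 / ([(1 − (1+r)^−n)/r]) = A$2,474.93

A$2,474.93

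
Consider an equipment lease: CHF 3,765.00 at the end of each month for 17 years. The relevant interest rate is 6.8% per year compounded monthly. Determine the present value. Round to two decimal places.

This is an ordinary annuity: 204 payments of CHF 3,765.00 at the end of each month.
Periodic rate r = 0.068/12 per month; n is counted in months.
PV = PMT × [(1 − (1+r)^−n)/r] = 3,765 × [1 − (1+r)^−204] / r = CHF 454,609.58

CHF 454,609.58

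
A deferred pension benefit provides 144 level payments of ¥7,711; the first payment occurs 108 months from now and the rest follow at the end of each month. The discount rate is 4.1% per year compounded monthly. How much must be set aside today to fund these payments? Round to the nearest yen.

Ordinary annuity of 144 payments, first payment at period 108.
Periodic rate r = 0.041/12 per month; n is counted in months.
The ordinary-annuity PV formula values the stream one period before the first payment (period 107); discount that back 107 periods:
PV₀ = 7,711 × [1 − (1+r)^−144] / r × (1+r)^−107 = ¥608,043

¥608,043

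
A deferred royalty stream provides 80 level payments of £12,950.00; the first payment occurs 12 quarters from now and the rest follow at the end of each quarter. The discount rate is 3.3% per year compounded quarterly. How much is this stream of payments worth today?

£690,851.34

Ordinary annuity of 80 payments, first payment at period 12.
Periodic rate r = 0.033/4 per quarter; n is counted in quarters.
The ordinary-annuity PV formula values the stream one period before the first payment (period 11); discount that back 11 periods:
PV₀ = 12,950 × [1 − (1+r)^−80] / r × (1+r)^−11 = £690,851.34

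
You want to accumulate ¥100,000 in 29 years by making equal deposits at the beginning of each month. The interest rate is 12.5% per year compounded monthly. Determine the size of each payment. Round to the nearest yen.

¥29

Level annuity due; solve FV = PMT × [((1+r)^n − 1)/r] × (1+r) for PMT.
Periodic rate r = 0.125/12 per month; n is counted in months.
With n = 348: PMT = 100,000 / ([((1+r)^n − 1)/r] × (1+r)) = ¥29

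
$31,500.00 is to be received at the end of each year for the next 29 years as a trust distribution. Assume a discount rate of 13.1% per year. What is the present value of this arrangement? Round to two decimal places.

$233,687.47

This is an ordinary annuity: 29 payments of $31,500.00 at the end of each year.
Periodic rate r = 0.131 per year.
PV = PMT × [(1 − (1+r)^−n)/r] = 31,500 × [1 − (1+r)^−29] / r = $233,687.47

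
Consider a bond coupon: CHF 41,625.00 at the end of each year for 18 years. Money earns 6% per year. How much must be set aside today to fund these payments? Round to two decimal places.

CHF 450,698.99

This is an ordinary annuity: 18 payments of CHF 41,625.00 at the end of each year.
Periodic rate r = 0.06 per year.
PV = PMT × [(1 − (1+r)^−n)/r] = 41,625 × [1 − (1+r)^−18] / r = CHF 450,698.99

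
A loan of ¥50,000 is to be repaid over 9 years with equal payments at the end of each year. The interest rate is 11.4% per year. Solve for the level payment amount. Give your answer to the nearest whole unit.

¥9,171

Level ordinary annuity; solve PV = PMT × [(1 − (1+r)^−n)/r] for PMT.
Periodic rate r = 0.114 per year.
With n = 9: PMT = 50,000 / ([(1 − (1+r)^−n)/r]) = ¥9,171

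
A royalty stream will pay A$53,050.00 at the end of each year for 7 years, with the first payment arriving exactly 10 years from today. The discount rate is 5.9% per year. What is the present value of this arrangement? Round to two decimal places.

Ordinary annuity of 7 payments, first payment at period 10.
Periodic rate r = 0.059 per year.
The ordinary-annuity PV formula values the stream one period before the first payment (period 9); discount that back 9 periods:
PV₀ = 53,050 × [1 − (1+r)^−7] / r × (1+r)^−9 = A$177,413.38

A$177,413.38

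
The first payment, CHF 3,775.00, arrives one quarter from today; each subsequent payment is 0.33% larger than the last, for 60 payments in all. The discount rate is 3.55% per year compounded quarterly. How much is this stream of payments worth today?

CHF 191,529.46

Periodic rate r = 0.0355/4 per quarter; n is counted in quarters.
Growing ordinary annuity: PV = PMT₁ × [1 − ((1+g)/(1+r))^n] / (r − g) = 3,775 × [1 − ((1+0.0033)/(1+r))^60] / (r − 0.0033) = CHF 191,529.46.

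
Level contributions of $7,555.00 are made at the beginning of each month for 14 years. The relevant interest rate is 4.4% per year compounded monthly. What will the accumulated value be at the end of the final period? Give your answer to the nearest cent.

This is an annuity due: 168 deposits of $7,555.00 at the beginning of each month.
Periodic rate r = 0.044/12 per month; n is counted in months.
FV = PMT × [((1+r)^n − 1)/r] × (1+r) = 7,555 × [(1+r)^168 − 1] / r × (1+r) = $1,756,613.81

$1,756,613.81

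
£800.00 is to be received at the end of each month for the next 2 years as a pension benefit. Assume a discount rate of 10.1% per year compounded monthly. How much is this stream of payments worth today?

This is an ordinary annuity: 24 payments of £800.00 at the end of each month.
Periodic rate r = 0.101/12 per month; n is counted in months.
PV = PMT × [(1 − (1+r)^−n)/r] = 800 × [1 − (1+r)^−24] / r = £17,319.36

£17,319.36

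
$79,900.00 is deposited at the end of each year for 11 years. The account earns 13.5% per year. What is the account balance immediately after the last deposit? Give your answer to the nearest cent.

$1,791,386.55

This is an ordinary annuity: 11 deposits of $79,900.00 at the end of each year.
Periodic rate r = 0.135 per year.
FV = PMT × [((1+r)^n − 1)/r] = 79,900 × [(1+r)^11 − 1] / r = $1,791,386.55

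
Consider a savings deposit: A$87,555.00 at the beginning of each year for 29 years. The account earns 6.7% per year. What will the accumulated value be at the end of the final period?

This is an annuity due: 29 deposits of A$87,555.00 at the beginning of each year.
Periodic rate r = 0.067 per year.
FV = PMT × [((1+r)^n − 1)/r] × (1+r) = 87,555 × [(1+r)^29 − 1] / r × (1+r) = A$7,749,706.91

A$7,749,706.91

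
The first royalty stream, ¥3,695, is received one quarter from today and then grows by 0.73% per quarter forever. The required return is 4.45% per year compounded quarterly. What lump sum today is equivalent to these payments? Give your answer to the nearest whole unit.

Periodic rate r = 0.0445/4 per quarter.
Growing perpetuity (Gordon): PV = PMT₁ / (r − g) = 3,695 / (r − 0.0073) = ¥966,013.

¥966,013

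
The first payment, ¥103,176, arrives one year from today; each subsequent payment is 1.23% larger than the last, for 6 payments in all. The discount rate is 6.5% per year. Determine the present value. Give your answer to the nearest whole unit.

Periodic rate r = 0.065 per year.
Growing ordinary annuity: PV = PMT₁ × [1 − ((1+g)/(1+r))^n] / (r − g) = 103,176 × [1 − ((1+0.0123)/(1+r))^6] / (r − 0.0123) = ¥513,936.

¥513,936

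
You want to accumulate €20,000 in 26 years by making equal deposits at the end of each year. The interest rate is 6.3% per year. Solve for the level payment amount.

€323.39

Level ordinary annuity; solve FV = PMT × [((1+r)^n − 1)/r] for PMT.
Periodic rate r = 0.063 per year.
With n = 26: PMT = 20,000 / ([((1+r)^n − 1)/r]) = €323.39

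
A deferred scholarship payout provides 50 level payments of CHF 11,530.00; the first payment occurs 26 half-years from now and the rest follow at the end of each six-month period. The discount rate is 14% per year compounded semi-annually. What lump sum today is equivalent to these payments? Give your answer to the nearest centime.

Ordinary annuity of 50 payments, first payment at period 26.
Periodic rate r = 0.14/2 per half-year; n is counted in half-years.
The ordinary-annuity PV formula values the stream one period before the first payment (period 25); discount that back 25 periods:
PV₀ = 11,530 × [1 − (1+r)^−50] / r × (1+r)^−25 = CHF 29,318.21

CHF 29,318.21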